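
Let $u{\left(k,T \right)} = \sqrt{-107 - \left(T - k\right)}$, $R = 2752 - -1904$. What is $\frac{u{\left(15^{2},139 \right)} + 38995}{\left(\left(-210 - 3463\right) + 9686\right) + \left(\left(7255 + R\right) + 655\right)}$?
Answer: $\frac{3545}{1689} + \frac{i \sqrt{21}}{18579} \approx 2.0989 + 0.00024665 i$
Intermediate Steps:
$R = 4656$ ($R = 2752 + 1904 = 4656$)
$u{\left(k,T \right)} = \sqrt{-107 + k - T}$
$\frac{u{\left(15^{2},139 \right)} + 38995}{\left(\left(-210 - 3463\right) + 9686\right) + \left(\left(7255 + R\right) + 655\right)} = \frac{\sqrt{-107 + 15^{2} - 139} + 38995}{\left(\left(-210 - 3463\right) + 9686\right) + \left(\left(7255 + 4656\right) + 655\right)} = \frac{\sqrt{-107 + 225 - 139} + 38995}{\left(-3673 + 9686\right) + \left(11911 + 655\right)} = \frac{\sqrt{-21} + 38995}{6013 + 12566} = \frac{i \sqrt{21} + 38995}{18579} = \left(38995 + i \sqrt{21}\right) \frac{1}{18579} = \frac{3545}{1689} + \frac{i \sqrt{21}}{18579}$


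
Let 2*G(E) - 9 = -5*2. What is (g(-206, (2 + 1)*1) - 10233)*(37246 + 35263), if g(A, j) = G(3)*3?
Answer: -1484186721/2 ≈ -7.4209e+8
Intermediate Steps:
G(E) = -½ (G(E) = 9/2 + (-5*2)/2 = 9/2 + (½)*(-10) = 9/2 - 5 = -½)
g(A, j) = -3/2 (g(A, j) = -½*3 = -3/2)
(g(-206, (2 + 1)*1) - 10233)*(37246 + 35263) = (-3/2 - 10233)*(37246 + 35263) = -20469/2*72509 = -1484186721/2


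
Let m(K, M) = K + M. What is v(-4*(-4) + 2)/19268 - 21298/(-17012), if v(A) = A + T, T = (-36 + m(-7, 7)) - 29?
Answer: 102392575/81946804 ≈ 1.2495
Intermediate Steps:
T = -65 (T = (-36 + (-7 + 7)) - 29 = (-36 + 0) - 29 = -36 - 29 = -65)
v(A) = -65 + A (v(A) = A - 65 = -65 + A)
v(-4*(-4) + 2)/19268 - 21298/(-17012) = (-65 + (-4*(-4) + 2))/19268 - 21298/(-17012) = (-65 + (16 + 2))*(1/19268) - 21298*(-1/17012) = (-65 + 18)*(1/19268) + 10649/8506 = -47*1/19268 + 10649/8506 = -47/19268 + 10649/8506 = 102392575/81946804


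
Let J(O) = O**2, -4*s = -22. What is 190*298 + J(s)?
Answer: 226601/4 ≈ 56650.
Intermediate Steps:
s = 11/2 (s = -1/4*(-22) = 11/2 ≈ 5.5000)
190*298 + J(s) = 190*298 + (11/2)**2 = 56620 + 121/4 = 226601/4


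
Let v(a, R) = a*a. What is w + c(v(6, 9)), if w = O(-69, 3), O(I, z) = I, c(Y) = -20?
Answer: -89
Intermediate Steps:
v(a, R) = a²
w = -69
w + c(v(6, 9)) = -69 - 20 = -89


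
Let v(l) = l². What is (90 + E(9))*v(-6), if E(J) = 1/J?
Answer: 3244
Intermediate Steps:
(90 + E(9))*v(-6) = (90 + 1/9)*(-6)² = (90 + ⅑)*36 = (811/9)*36 = 3244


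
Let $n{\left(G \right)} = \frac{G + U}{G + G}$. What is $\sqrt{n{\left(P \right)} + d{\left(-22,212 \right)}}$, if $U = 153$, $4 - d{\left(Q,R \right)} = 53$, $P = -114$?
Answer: $\frac{i \sqrt{71003}}{38} \approx 7.0122 i$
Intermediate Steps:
$d{\left(Q,R \right)} = -49$ ($d{\left(Q,R \right)} = 4 - 53 = -49$)
$n{\left(G \right)} = \frac{153 + G}{2 G}$ ($n{\left(G \right)} = \frac{G + 153}{G + G} = \frac{153 + G}{2 G}$)
$\sqrt{n{\left(P \right)} + d{\left(-22,212 \right)}} = \sqrt{\frac{153 - 114}{2 \left(-114\right)} - 49} = \sqrt{\frac{1}{2} \left(- \frac{1}{114}\right) 39 - 49} = \sqrt{- \frac{13}{76} - 49} = \sqrt{- \frac{3737}{76}} = \frac{i \sqrt{71003}}{38}$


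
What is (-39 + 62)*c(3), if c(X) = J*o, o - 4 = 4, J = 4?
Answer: 736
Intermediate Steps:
o = 8 (o = 4 + 4 = 8)
c(X) = 32 (c(X) = 4*8 = 32)
(-39 + 62)*c(3) = (-39 + 62)*32 = 23*32 = 736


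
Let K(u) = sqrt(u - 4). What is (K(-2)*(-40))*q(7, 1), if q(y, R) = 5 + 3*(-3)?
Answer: 160*I*sqrt(6) ≈ 391.92*I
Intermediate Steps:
q(y, R) = -4 (q(y, R) = 5 - 9 = -4)
K(u) = sqrt(-4 + u)
(K(-2)*(-40))*q(7, 1) = (sqrt(-4 - 2)*(-40))*(-4) = (sqrt(-6)*(-40))*(-4) = ((I*sqrt(6))*(-40))*(-4) = -40*I*sqrt(6)*(-4) = 160*I*sqrt(6)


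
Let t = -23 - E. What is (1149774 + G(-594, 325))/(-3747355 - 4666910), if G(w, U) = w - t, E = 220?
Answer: -383141/2804755 ≈ -0.13660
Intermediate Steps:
t = -243 (t = -23 - 1*220 = -23 - 220 = -243)
G(w, U) = 243 + w (G(w, U) = w - 1*(-243) = w + 243 = 243 + w)
(1149774 + G(-594, 325))/(-3747355 - 4666910) = (1149774 + (243 - 594))/(-3747355 - 4666910) = (1149774 - 351)/(-8414265) = 1149423*(-1/8414265) = -383141/2804755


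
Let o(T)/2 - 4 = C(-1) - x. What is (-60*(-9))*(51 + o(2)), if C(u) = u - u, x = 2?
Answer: 29700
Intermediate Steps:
C(u) = 0
o(T) = 4 (o(T) = 8 + 2*(0 - 1*2) = 8 + 2*(0 - 2) = 8 + 2*(-2) = 8 - 4 = 4)
(-60*(-9))*(51 + o(2)) = (-60*(-9))*(51 + 4) = 540*55 = 29700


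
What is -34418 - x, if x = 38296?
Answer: -72714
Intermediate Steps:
-34418 - x = -34418 - 1*38296 = -34418 - 38296 = -72714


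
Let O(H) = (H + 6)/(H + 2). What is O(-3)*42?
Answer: -126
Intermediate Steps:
O(H) = (6 + H)/(2 + H)
O(-3)*42 = ((6 - 3)/(2 - 3))*42 = (3/(-1))*42 = -1*3*42 = -3*42 = -126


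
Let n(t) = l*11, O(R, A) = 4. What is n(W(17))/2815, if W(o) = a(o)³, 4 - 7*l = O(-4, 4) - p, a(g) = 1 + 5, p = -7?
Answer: -11/2815 ≈ -0.0039076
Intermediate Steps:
a(g) = 6
l = -1 (l = 4/7 - (4 - 1*(-7))/7 = 4/7 - (4 + 7)/7 = 4/7 - ⅐*11 = 4/7 - 11/7 = -1)
W(o) = 216 (W(o) = 6³ = 216)
n(t) = -11 (n(t) = -1*11 = -11)
n(W(17))/2815 = -11/2815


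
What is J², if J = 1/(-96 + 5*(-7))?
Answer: 1/17161 ≈ 5.8272e-5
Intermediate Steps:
J = -1/131 (J = 1/(-96 - 35) = 1/(-131) = -1/131 ≈ -0.0076336)
J² = (-1/131)² = 1/17161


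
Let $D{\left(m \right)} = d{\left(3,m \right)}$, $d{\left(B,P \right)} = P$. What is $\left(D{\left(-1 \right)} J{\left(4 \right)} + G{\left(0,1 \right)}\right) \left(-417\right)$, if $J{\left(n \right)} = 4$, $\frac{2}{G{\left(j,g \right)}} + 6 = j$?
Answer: $1807$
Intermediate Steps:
$D{\left(m \right)} = m$
$G{\left(j,g \right)} = \frac{2}{-6 + j}$
$\left(D{\left(-1 \right)} J{\left(4 \right)} + G{\left(0,1 \right)}\right) \left(-417\right) = \left(\left(-1\right) 4 + \frac{2}{-6 + 0}\right) \left(-417\right) = \left(-4 + \frac{2}{-6}\right) \left(-417\right) = \left(-4 + 2 \left(- \frac{1}{6}\right)\right) \left(-417\right) = \left(-4 - \frac{1}{3}\right) \left(-417\right) = \left(- \frac{13}{3}\right) \left(-417\right) = 1807$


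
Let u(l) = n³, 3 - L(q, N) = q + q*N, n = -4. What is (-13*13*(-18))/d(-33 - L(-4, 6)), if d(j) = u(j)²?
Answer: 1521/2048 ≈ 0.74268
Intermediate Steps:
L(q, N) = 3 - q - N*q (L(q, N) = 3 - (q + q*N) = 3 - (q + N*q) = 3 + (-q - N*q) = 3 - q - N*q)
u(l) = -64 (u(l) = (-4)³ = -64)
d(j) = 4096 (d(j) = (-64)² = 4096)
(-13*13*(-18))/d(-33 - L(-4, 6)) = (-13*13*(-18))/4096 = -169*(-18)*(1/4096) = 3042*(1/4096) = 1521/2048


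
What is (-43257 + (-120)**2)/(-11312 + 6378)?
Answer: 28857/4934 ≈ 5.8486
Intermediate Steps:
(-43257 + (-120)**2)/(-11312 + 6378) = (-43257 + 14400)/(-4934) = -28857*(-1/4934) = 28857/4934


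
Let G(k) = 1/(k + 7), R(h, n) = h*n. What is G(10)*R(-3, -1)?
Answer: 3/17 ≈ 0.17647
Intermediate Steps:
G(k) = 1/(7 + k)
G(10)*R(-3, -1) = (-3*(-1))/(7 + 10) = 3/17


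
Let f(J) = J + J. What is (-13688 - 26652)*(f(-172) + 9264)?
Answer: -359832800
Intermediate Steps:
f(J) = 2*J
(-13688 - 26652)*(f(-172) + 9264) = (-13688 - 26652)*(2*(-172) + 9264) = -40340*(-344 + 9264) = -40340*8920 = -359832800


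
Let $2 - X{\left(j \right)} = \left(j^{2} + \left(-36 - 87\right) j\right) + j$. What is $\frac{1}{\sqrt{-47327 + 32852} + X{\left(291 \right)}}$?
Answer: $- \frac{49177}{2418391804} - \frac{5 i \sqrt{579}}{2418391804} \approx -2.0335 \cdot 10^{-5} - 4.9749 \cdot 10^{-8} i$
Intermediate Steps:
$X{\left(j \right)} = 2 - j^{2} + 122 j$ ($X{\left(j \right)} = 2 - \left(\left(j^{2} + \left(-36 - 87\right) j\right) + j\right) = 2 - \left(\left(j^{2} - 123 j\right) + j\right) = 2 - \left(j^{2} - 122 j\right) = 2 - j^{2} + 122 j$)
$\frac{1}{\sqrt{-47327 + 32852} + X{\left(291 \right)}} = \frac{1}{\sqrt{-47327 + 32852} + \left(2 - 291^{2} + 122 \cdot 291\right)} = \frac{1}{\sqrt{-14475} + \left(2 - 84681 + 35502\right)} = \frac{1}{5 i \sqrt{579} + \left(2 - 84681 + 35502\right)} = \frac{1}{5 i \sqrt{579} - 49177} = \frac{1}{-49177 + 5 i \sqrt{579}}$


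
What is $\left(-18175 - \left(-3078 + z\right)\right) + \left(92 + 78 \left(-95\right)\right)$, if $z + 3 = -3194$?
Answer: $-19218$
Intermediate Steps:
$z = -3197$ ($z = -3 - 3194 = -3197$)
$\left(-18175 - \left(-3078 + z\right)\right) + \left(92 + 78 \left(-95\right)\right) = \left(-18175 - \left(-3078 - 3197\right)\right) + \left(92 + 78 \left(-95\right)\right) = \left(-18175 - -6275\right) + \left(92 - 7410\right) = \left(-18175 + 6275\right) - 7318 = -11900 - 7318 = -19218$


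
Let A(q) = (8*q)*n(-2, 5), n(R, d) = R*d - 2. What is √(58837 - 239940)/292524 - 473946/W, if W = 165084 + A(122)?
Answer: -78991/25562 + I*√181103/292524 ≈ -3.0902 + 0.0014548*I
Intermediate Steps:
n(R, d) = -2 + R*d
A(q) = -96*q (A(q) = (8*q)*(-2 - 2*5) = (8*q)*(-2 - 10) = (8*q)*(-12) = -96*q)
W = 153372 (W = 165084 - 96*122 = 165084 - 11712 = 153372)
√(58837 - 239940)/292524 - 473946/W = √(58837 - 239940)/292524 - 473946/153372 = √(-181103)*(1/292524) - 473946*1/153372 = (I*√181103)*(1/292524) - 78991/25562 = I*√181103/292524 - 78991/25562 = -78991/25562 + I*√181103/292524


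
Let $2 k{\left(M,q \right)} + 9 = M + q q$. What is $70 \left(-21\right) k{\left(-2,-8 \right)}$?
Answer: $-38955$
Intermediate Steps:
$k{\left(M,q \right)} = - \frac{9}{2} + \frac{M}{2} + \frac{q^{2}}{2}$ ($k{\left(M,q \right)} = - \frac{9}{2} + \frac{M + q q}{2} = - \frac{9}{2} + \frac{M + q^{2}}{2} = - \frac{9}{2} + \left(\frac{M}{2} + \frac{q^{2}}{2}\right) = - \frac{9}{2} + \frac{M}{2} + \frac{q^{2}}{2}$)
$70 \left(-21\right) k{\left(-2,-8 \right)} = 70 \left(-21\right) \left(- \frac{9}{2} + \frac{1}{2} \left(-2\right) + \frac{\left(-8\right)^{2}}{2}\right) = - 1470 \left(- \frac{9}{2} - 1 + \frac{1}{2} \cdot 64\right) = - 1470 \left(- \frac{9}{2} - 1 + 32\right) = \left(-1470\right) \frac{53}{2} = -38955$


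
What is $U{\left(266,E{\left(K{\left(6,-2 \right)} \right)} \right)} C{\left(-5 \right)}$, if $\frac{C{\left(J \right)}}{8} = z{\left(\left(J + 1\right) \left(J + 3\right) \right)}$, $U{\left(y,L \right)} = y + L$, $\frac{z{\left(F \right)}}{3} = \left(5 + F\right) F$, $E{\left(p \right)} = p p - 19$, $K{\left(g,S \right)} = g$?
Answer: $706368$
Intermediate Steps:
$E{\left(p \right)} = -19 + p^{2}$ ($E{\left(p \right)} = p^{2} - 19 = -19 + p^{2}$)
$z{\left(F \right)} = 3 F \left(5 + F\right)$ ($z{\left(F \right)} = 3 \left(5 + F\right) F = 3 F \left(5 + F\right)$)
$U{\left(y,L \right)} = L + y$
$C{\left(J \right)} = 24 \left(1 + J\right) \left(3 + J\right) \left(5 + \left(1 + J\right) \left(3 + J\right)\right)$ ($C{\left(J \right)} = 8 \cdot 3 \left(J + 1\right) \left(J + 3\right) \left(5 + \left(J + 1\right) \left(J + 3\right)\right) = 8 \cdot 3 \left(1 + J\right) \left(3 + J\right) \left(5 + \left(1 + J\right) \left(3 + J\right)\right) = 24 \left(1 + J\right) \left(3 + J\right) \left(5 + \left(1 + J\right) \left(3 + J\right)\right)$)
$U{\left(266,E{\left(K{\left(6,-2 \right)} \right)} \right)} C{\left(-5 \right)} = \left(\left(-19 + 6^{2}\right) + 266\right) 24 \left(3 + \left(-5\right)^{2} + 4 \left(-5\right)\right) \left(8 + \left(-5\right)^{2} + 4 \left(-5\right)\right) = \left(\left(-19 + 36\right) + 266\right) 24 \left(3 + 25 - 20\right) \left(8 + 25 - 20\right) = \left(17 + 266\right) 24 \cdot 8 \cdot 13 = 283 \cdot 2496 = 706368$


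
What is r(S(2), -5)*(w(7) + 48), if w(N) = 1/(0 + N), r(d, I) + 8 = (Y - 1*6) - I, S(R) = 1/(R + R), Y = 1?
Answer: -2696/7 ≈ -385.14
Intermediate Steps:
S(R) = 1/(2*R)
r(d, I) = -13 - I (r(d, I) = -8 + ((1 - 1*6) - I) = -8 + ((1 - 6) - I) = -8 + (-5 - I) = -13 - I)
w(N) = 1/N
r(S(2), -5)*(w(7) + 48) = (-13 - 1*(-5))*(1/7 + 48) = (-13 + 5)*(1/7 + 48) = -8*337/7 = -2696/7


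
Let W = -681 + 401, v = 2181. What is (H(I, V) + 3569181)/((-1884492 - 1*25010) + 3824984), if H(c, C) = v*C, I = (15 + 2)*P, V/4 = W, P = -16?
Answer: 375487/638494 ≈ 0.58808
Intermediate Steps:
W = -280
V = -1120 (V = 4*(-280) = -1120)
I = -272 (I = (15 + 2)*(-16) = 17*(-16) = -272)
H(c, C) = 2181*C
(H(I, V) + 3569181)/((-1884492 - 1*25010) + 3824984) = (2181*(-1120) + 3569181)/((-1884492 - 1*25010) + 3824984) = (-2442720 + 3569181)/((-1884492 - 25010) + 3824984) = 1126461/(-1909502 + 3824984) = 1126461/1915482 = 1126461*(1/1915482) = 375487/638494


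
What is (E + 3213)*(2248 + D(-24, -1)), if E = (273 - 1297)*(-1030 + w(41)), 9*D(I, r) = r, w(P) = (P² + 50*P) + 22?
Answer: -56346147109/9 ≈ -6.2607e+9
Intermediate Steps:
w(P) = 22 + P² + 50*P
D(I, r) = r/9
E = -2788352 (E = (273 - 1297)*(-1030 + (22 + 41² + 50*41)) = -1024*(-1030 + (22 + 1681 + 2050)) = -1024*(-1030 + 3753) = -1024*2723 = -2788352)
(E + 3213)*(2248 + D(-24, -1)) = (-2788352 + 3213)*(2248 + (⅑)*(-1)) = -2785139*(2248 - ⅑) = -2785139*20231/9 = -56346147109/9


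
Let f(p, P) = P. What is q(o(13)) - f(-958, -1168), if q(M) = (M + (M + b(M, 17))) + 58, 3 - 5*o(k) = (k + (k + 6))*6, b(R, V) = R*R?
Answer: 64481/25 ≈ 2579.2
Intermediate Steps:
b(R, V) = R²
o(k) = -33/5 - 12*k/5 (o(k) = ⅗ - (k + (k + 6))*6/5 = ⅗ - (k + (6 + k))*6/5 = ⅗ - (6 + 2*k)*6/5 = ⅗ - (36 + 12*k)/5 = ⅗ + (-36/5 - 12*k/5) = -33/5 - 12*k/5)
q(M) = 58 + M² + 2*M (q(M) = (M + (M + M²)) + 58 = (M² + 2*M) + 58 = 58 + M² + 2*M)
q(o(13)) - f(-958, -1168) = (58 + (-33/5 - 12/5*13)² + 2*(-33/5 - 12/5*13)) - 1*(-1168) = (58 + (-33/5 - 156/5)² + 2*(-33/5 - 156/5)) + 1168 = (58 + (-189/5)² + 2*(-189/5)) + 1168 = (58 + 35721/25 - 378/5) + 1168 = 35281/25 + 1168 = 64481/25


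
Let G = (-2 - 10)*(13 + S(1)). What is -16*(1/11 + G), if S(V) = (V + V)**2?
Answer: 35888/11 ≈ 3262.5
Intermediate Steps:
S(V) = 4*V**2 (S(V) = (2*V)**2 = 4*V**2)
G = -204 (G = (-2 - 10)*(13 + 4*1**2) = -12*(13 + 4*1) = -12*(13 + 4) = -12*17 = -204)
-16*(1/11 + G) = -16*(1/11 - 204) = -16*(-2243/11) = 35888/11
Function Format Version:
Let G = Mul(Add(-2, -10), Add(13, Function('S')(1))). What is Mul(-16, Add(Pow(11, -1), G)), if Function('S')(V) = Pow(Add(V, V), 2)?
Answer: Rational(35888, 11) ≈ 3262.5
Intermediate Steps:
Function('S')(V) = Mul(4, Pow(V, 2)) (Function('S')(V) = Pow(Mul(2, V), 2) = Mul(4, Pow(V, 2)))
G = -204 (G = Mul(Add(-2, -10), Add(13, Mul(4, Pow(1, 2)))) = Mul(-12, Add(13, Mul(4, 1))) = Mul(-12, Add(13, 4)) = Mul(-12, 17) = -204)
Mul(-16, Add(Pow(11, -1), G)) = Mul(-16, Add(Pow(11, -1), -204)) = Mul(-16, Add(Rational(1, 11), -204)) = Mul(-16, Rational(-2243, 11)) = Rational(35888, 11)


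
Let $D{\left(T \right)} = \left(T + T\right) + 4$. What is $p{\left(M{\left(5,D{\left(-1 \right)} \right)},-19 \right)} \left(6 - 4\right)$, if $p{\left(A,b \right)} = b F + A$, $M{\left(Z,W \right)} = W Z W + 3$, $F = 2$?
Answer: $-30$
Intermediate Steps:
$D{\left(T \right)} = 4 + 2 T$ ($D{\left(T \right)} = 2 T + 4 = 4 + 2 T$)
$M{\left(Z,W \right)} = 3 + Z W^{2}$ ($M{\left(Z,W \right)} = Z W^{2} + 3 = 3 + Z W^{2}$)
$p{\left(A,b \right)} = A + 2 b$ ($p{\left(A,b \right)} = b 2 + A = 2 b + A = A + 2 b$)
$p{\left(M{\left(5,D{\left(-1 \right)} \right)},-19 \right)} \left(6 - 4\right) = \left(\left(3 + 5 \left(4 + 2 \left(-1\right)\right)^{2}\right) + 2 \left(-19\right)\right) \left(6 - 4\right) = \left(\left(3 + 5 \left(4 - 2\right)^{2}\right) - 38\right) \left(6 - 4\right) = \left(\left(3 + 5 \cdot 2^{2}\right) - 38\right) 2 = \left(\left(3 + 5 \cdot 4\right) - 38\right) 2 = \left(\left(3 + 20\right) - 38\right) 2 = \left(23 - 38\right) 2 = \left(-15\right) 2 = -30$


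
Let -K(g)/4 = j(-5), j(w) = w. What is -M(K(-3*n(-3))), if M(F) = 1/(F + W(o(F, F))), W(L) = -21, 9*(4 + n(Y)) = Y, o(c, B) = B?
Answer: 1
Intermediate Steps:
n(Y) = -4 + Y/9
K(g) = 20 (K(g) = -4*(-5) = 20)
M(F) = 1/(-21 + F) (M(F) = 1/(F - 21) = 1/(-21 + F))
-M(K(-3*n(-3))) = -1/(-21 + 20) = -1/(-1) = -1*(-1) = 1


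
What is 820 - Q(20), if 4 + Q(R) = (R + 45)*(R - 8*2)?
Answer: 564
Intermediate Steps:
Q(R) = -4 + (-16 + R)*(45 + R) (Q(R) = -4 + (R + 45)*(R - 8*2) = -4 + (45 + R)*(R - 16) = -4 + (45 + R)*(-16 + R) = -4 + (-16 + R)*(45 + R))
820 - Q(20) = 820 - (-724 + 20**2 + 29*20) = 820 - (-724 + 400 + 580) = 820 - 1*256 = 820 - 256 = 564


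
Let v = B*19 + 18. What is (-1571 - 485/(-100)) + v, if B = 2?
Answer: -30203/20 ≈ -1510.2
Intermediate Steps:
v = 56 (v = 2*19 + 18 = 38 + 18 = 56)
(-1571 - 485/(-100)) + v = (-1571 - 485/(-100)) + 56 = (-1571 - 485*(-1/100)) + 56 = (-1571 + 97/20) + 56 = -31323/20 + 56 = -30203/20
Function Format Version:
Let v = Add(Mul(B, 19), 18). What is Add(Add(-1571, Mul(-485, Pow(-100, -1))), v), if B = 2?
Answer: Rational(-30203, 20) ≈ -1510.2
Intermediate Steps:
v = 56 (v = Add(Mul(2, 19), 18) = Add(38, 18) = 56)
Add(Add(-1571, Mul(-485, Pow(-100, -1))), v) = Add(Add(-1571, Mul(-485, Pow(-100, -1))), 56) = Add(Add(-1571, Mul(-485, Rational(-1, 100))), 56) = Add(Add(-1571, Rational(97, 20)), 56) = Add(Rational(-31323, 20), 56) = Rational(-30203, 20)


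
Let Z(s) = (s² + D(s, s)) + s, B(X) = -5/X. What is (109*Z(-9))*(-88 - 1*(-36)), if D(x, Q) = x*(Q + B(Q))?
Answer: -838864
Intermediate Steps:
D(x, Q) = x*(Q - 5/Q)
Z(s) = -5 + s + 2*s² (Z(s) = (s² + s*(-5 + s²)/s) + s = (s² + (-5 + s²)) + s = (-5 + 2*s²) + s = -5 + s + 2*s²)
(109*Z(-9))*(-88 - 1*(-36)) = (109*(-5 - 9 + 2*(-9)²))*(-88 - 1*(-36)) = (109*(-5 - 9 + 2*81))*(-88 + 36) = (109*(-5 - 9 + 162))*(-52) = (109*148)*(-52) = 16132*(-52) = -838864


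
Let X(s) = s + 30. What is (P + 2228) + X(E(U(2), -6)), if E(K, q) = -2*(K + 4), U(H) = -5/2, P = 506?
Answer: 2761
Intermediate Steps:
U(H) = -5/2 (U(H) = -5*½ = -5/2)
E(K, q) = -8 - 2*K (E(K, q) = -2*(4 + K) = -8 - 2*K)
X(s) = 30 + s
(P + 2228) + X(E(U(2), -6)) = (506 + 2228) + (30 + (-8 - 2*(-5/2))) = 2734 + (30 + (-8 + 5)) = 2734 + (30 - 3) = 2734 + 27 = 2761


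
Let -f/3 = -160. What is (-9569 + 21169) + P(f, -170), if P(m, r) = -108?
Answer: 11492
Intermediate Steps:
f = 480 (f = -3*(-160) = 480)
(-9569 + 21169) + P(f, -170) = (-9569 + 21169) - 108 = 11600 - 108 = 11492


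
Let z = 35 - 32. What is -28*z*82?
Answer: -6888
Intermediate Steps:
z = 3
-28*z*82 = -28*3*82 = -84*82 = -6888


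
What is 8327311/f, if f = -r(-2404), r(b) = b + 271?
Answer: 105409/27 ≈ 3904.0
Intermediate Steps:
r(b) = 271 + b
f = 2133 (f = -(271 - 2404) = -1*(-2133) = 2133)
8327311/f = 8327311/2133 = 8327311*(1/2133) = 105409/27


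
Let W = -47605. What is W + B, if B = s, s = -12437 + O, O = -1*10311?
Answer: -70353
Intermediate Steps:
O = -10311
s = -22748 (s = -12437 - 10311 = -22748)
B = -22748
W + B = -47605 - 22748 = -70353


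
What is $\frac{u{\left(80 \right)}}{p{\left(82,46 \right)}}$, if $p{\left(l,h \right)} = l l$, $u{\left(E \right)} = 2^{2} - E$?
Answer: $- \frac{19}{1681} \approx -0.011303$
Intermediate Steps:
$u{\left(E \right)} = 4 - E$
$p{\left(l,h \right)} = l^{2}$
$\frac{u{\left(80 \right)}}{p{\left(82,46 \right)}} = \frac{4 - 80}{82^{2}} = \frac{4 - 80}{6724} = \left(-76\right) \frac{1}{6724} = - \frac{19}{1681}$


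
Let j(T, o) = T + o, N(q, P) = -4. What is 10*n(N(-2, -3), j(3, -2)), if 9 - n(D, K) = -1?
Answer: 100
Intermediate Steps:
n(D, K) = 10 (n(D, K) = 9 - 1*(-1) = 9 + 1 = 10)
10*n(N(-2, -3), j(3, -2)) = 10*10 = 100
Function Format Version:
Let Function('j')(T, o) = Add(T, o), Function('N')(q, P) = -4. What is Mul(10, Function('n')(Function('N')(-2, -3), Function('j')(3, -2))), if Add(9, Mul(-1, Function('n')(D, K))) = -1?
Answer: 100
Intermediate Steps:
Function('n')(D, K) = 10 (Function('n')(D, K) = Add(9, Mul(-1, -1)) = Add(9, 1) = 10)
Mul(10, Function('n')(Function('N')(-2, -3), Function('j')(3, -2))) = Mul(10, 10) = 100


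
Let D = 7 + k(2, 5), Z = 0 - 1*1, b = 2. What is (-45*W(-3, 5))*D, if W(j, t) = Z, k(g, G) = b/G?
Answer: 333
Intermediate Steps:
k(g, G) = 2/G
Z = -1 (Z = 0 - 1 = -1)
W(j, t) = -1
D = 37/5 (D = 7 + 2/5 = 37/5 ≈ 7.4000)
(-45*W(-3, 5))*D = -45*(-1)*(37/5) = 45*(37/5) = 333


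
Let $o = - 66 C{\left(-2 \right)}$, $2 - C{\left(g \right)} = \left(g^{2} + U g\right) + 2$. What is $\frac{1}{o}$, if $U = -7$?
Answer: $\frac{1}{1188} \approx 0.00084175$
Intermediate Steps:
$C{\left(g \right)} = - g^{2} + 7 g$ ($C{\left(g \right)} = 2 - \left(\left(g^{2} - 7 g\right) + 2\right) = 2 - \left(2 + g^{2} - 7 g\right) = - g^{2} + 7 g$)
$o = 1188$ ($o = - 66 \left(- 2 \left(7 - -2\right)\right) = - 66 \left(- 2 \left(7 + 2\right)\right) = - 66 \left(\left(-2\right) 9\right) = \left(-66\right) \left(-18\right) = 1188$)
$\frac{1}{o} = \frac{1}{1188}$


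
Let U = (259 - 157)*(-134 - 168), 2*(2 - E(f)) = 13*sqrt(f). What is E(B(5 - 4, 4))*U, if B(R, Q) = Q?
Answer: 338844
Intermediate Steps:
E(f) = 2 - 13*sqrt(f)/2
U = -30804 (U = 102*(-302) = -30804)
E(B(5 - 4, 4))*U = (2 - 13*sqrt(4)/2)*(-30804) = (2 - 13/2*2)*(-30804) = (2 - 13)*(-30804) = -11*(-30804) = 338844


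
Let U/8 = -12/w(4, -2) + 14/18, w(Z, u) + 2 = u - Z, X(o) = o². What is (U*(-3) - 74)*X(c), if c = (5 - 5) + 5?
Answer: -9650/3 ≈ -3216.7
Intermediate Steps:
c = 5 (c = 0 + 5 = 5)
w(Z, u) = -2 + u - Z (w(Z, u) = -2 + (u - Z) = -2 + u - Z)
U = 164/9 (U = 8*(-12/(-2 - 2 - 1*4) + 14/18) = 8*(-12/(-2 - 2 - 4) + 14*(1/18)) = 8*(-12/(-8) + 7/9) = 8*(-12*(-⅛) + 7/9) = 8*(3/2 + 7/9) = 8*(41/18) = 164/9 ≈ 18.222)
(U*(-3) - 74)*X(c) = ((164/9)*(-3) - 74)*5² = (-164/3 - 74)*25 = -386/3*25 = -9650/3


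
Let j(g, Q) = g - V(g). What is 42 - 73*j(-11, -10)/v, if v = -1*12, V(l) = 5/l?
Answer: -731/33 ≈ -22.152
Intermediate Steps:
v = -12
j(g, Q) = g - 5/g
42 - 73*j(-11, -10)/v = 42 - 73*(-11 - 5/(-11))/(-12) = 42 - 73*(-11 - 5*(-1/11))*(-1)/12 = 42 - 73*(-11 + 5/11)*(-1)/12 = 42 - (-8468)*(-1)/(11*12) = 42 - 73*29/33 = 42 - 2117/33 = -731/33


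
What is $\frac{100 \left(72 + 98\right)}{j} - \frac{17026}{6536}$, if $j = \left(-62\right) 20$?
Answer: $- \frac{1652803}{101308} \approx -16.315$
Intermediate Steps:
$j = -1240$
$\frac{100 \left(72 + 98\right)}{j} - \frac{17026}{6536} = \frac{100 \left(72 + 98\right)}{-1240} - \frac{17026}{6536} = 100 \cdot 170 \left(- \frac{1}{1240}\right) - \frac{8513}{3268} = 17000 \left(- \frac{1}{1240}\right) - \frac{8513}{3268} = - \frac{425}{31} - \frac{8513}{3268} = - \frac{1652803}{101308}$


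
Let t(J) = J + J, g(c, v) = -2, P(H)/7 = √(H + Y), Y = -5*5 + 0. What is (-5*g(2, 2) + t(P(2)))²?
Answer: -4408 + 280*I*√23 ≈ -4408.0 + 1342.8*I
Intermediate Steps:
Y = -25 (Y = -25 + 0 = -25)
P(H) = 7*√(-25 + H) (P(H) = 7*√(H - 25) = 7*√(-25 + H))
t(J) = 2*J
(-5*g(2, 2) + t(P(2)))² = (-5*(-2) + 2*(7*√(-25 + 2)))² = (10 + 2*(7*√(-23)))² = (10 + 2*(7*(I*√23)))² = (10 + 2*(7*I*√23))² = (10 + 14*I*√23)²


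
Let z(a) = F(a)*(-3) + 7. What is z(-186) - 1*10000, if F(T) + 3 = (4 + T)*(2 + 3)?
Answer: -7254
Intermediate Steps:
F(T) = 17 + 5*T (F(T) = -3 + (4 + T)*(2 + 3) = -3 + (4 + T)*5 = -3 + (20 + 5*T) = 17 + 5*T)
z(a) = -44 - 15*a (z(a) = (17 + 5*a)*(-3) + 7 = (-51 - 15*a) + 7 = -44 - 15*a)
z(-186) - 1*10000 = (-44 - 15*(-186)) - 1*10000 = (-44 + 2790) - 10000 = 2746 - 10000 = -7254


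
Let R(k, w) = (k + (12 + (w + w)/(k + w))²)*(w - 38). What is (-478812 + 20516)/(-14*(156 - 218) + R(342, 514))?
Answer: -5247030904/2823437715 ≈ -1.8584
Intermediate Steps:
R(k, w) = (-38 + w)*(k + (12 + 2*w/(k + w))²) (R(k, w) = (k + (12 + (2*w)/(k + w))²)*(-38 + w) = (k + (12 + 2*w/(k + w))²)*(-38 + w) = (-38 + w)*(k + (12 + 2*w/(k + w))²))
(-478812 + 20516)/(-14*(156 - 218) + R(342, 514)) = (-478812 + 20516)/(-14*(156 - 218) + (-152*(6*342 + 7*514)² + 4*514*(6*342 + 7*514)² + 342*(342 + 514)²*(-38 + 514))/(342 + 514)²) = -458296/(-14*(-62) + (-152*(2052 + 3598)² + 4*514*(2052 + 3598)² + 342*856²*476)/856²) = -458296/(868 + (-152*5650² + 4*514*5650² + 342*732736*476)/732736) = -458296/(868 + (-152*31922500 + 4*514*31922500 + 119283558912)/732736) = -458296/(868 + (-4852220000 + 65632660000 + 119283558912)/732736) = -458296/(868 + (1/732736)*180063998912) = -458296/(868 + 2813499983/11449) = -458296/2823437715/11449 = -458296*11449/2823437715 = -5247030904/2823437715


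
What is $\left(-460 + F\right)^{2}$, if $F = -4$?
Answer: $215296$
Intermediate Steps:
$\left(-460 + F\right)^{2} = \left(-460 - 4\right)^{2} = \left(-464\right)^{2} = 215296$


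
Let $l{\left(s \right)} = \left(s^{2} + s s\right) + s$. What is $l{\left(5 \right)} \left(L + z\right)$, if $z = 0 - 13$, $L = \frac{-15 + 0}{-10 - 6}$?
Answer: $- \frac{10615}{16} \approx -663.44$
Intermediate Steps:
$l{\left(s \right)} = s + 2 s^{2}$ ($l{\left(s \right)} = \left(s^{2} + s^{2}\right) + s = 2 s^{2} + s = s + 2 s^{2}$)
$L = \frac{15}{16}$ ($L = - \frac{15}{-16} = \left(-15\right) \left(- \frac{1}{16}\right) = \frac{15}{16} \approx 0.9375$)
$z = -13$ ($z = 0 - 13 = -13$)
$l{\left(5 \right)} \left(L + z\right) = 5 \left(1 + 2 \cdot 5\right) \left(\frac{15}{16} - 13\right) = 5 \left(1 + 10\right) \left(- \frac{193}{16}\right) = 5 \cdot 11 \left(- \frac{193}{16}\right) = 55 \left(- \frac{193}{16}\right) = - \frac{10615}{16}$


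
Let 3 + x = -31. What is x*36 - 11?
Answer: -1235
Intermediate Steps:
x = -34 (x = -3 - 31 = -34)
x*36 - 11 = -34*36 - 11 = -1224 - 11 = -1235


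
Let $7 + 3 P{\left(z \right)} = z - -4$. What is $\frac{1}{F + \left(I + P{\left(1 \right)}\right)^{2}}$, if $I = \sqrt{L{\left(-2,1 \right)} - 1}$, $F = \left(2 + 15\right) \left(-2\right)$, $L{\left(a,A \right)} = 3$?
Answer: $- \frac{639}{20092} + \frac{27 \sqrt{2}}{20092} \approx -0.029903$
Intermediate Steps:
$P{\left(z \right)} = -1 + \frac{z}{3}$ ($P{\left(z \right)} = - \frac{7}{3} + \frac{z - -4}{3} = - \frac{7}{3} + \frac{z + 4}{3} = - \frac{7}{3} + \frac{4 + z}{3} = - \frac{7}{3} + \left(\frac{4}{3} + \frac{z}{3}\right) = -1 + \frac{z}{3}$)
$F = -34$ ($F = 17 \left(-2\right) = -34$)
$I = \sqrt{2}$ ($I = \sqrt{3 - 1} = \sqrt{2} \approx 1.4142$)
$\frac{1}{F + \left(I + P{\left(1 \right)}\right)^{2}} = \frac{1}{-34 + \left(\sqrt{2} + \left(-1 + \frac{1}{3} \cdot 1\right)\right)^{2}} = \frac{1}{-34 + \left(\sqrt{2} + \left(-1 + \frac{1}{3}\right)\right)^{2}} = \frac{1}{-34 + \left(\sqrt{2} - \frac{2}{3}\right)^{2}} = \frac{1}{-34 + \left(- \frac{2}{3} + \sqrt{2}\right)^{2}}$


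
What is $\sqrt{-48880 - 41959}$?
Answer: $i \sqrt{90839} \approx 301.4 i$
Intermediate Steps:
$\sqrt{-48880 - 41959} = \sqrt{-90839} = i \sqrt{90839}$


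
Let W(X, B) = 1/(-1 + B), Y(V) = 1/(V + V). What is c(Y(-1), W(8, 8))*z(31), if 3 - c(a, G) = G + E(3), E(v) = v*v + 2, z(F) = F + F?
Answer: -3534/7 ≈ -504.86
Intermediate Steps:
z(F) = 2*F
E(v) = 2 + v² (E(v) = v² + 2 = 2 + v²)
Y(V) = 1/(2*V)
c(a, G) = -8 - G (c(a, G) = 3 - (G + (2 + 3²)) = 3 - (G + (2 + 9)) = 3 - (G + 11) = 3 - (11 + G) = 3 + (-11 - G) = -8 - G)
c(Y(-1), W(8, 8))*z(31) = (-8 - 1/(-1 + 8))*(2*31) = (-8 - 1/7)*62 = (-8 - 1*⅐)*62 = (-8 - ⅐)*62 = -57/7*62 = -3534/7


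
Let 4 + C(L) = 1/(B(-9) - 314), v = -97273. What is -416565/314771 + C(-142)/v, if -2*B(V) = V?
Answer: -25081426362117/18952987359977 ≈ -1.3233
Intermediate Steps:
B(V) = -V/2
C(L) = -2478/619 (C(L) = -4 + 1/(-½*(-9) - 314) = -4 + 1/(9/2 - 314) = -4 + 1/(-619/2) = -4 - 2/619 = -2478/619)
-416565/314771 + C(-142)/v = -416565/314771 - 2478/619/(-97273) = -416565*1/314771 - 2478/619*(-1/97273) = -416565/314771 + 2478/60211987 = -25081426362117/18952987359977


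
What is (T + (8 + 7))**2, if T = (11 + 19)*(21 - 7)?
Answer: 189225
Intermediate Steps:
T = 420 (T = 30*14 = 420)
(T + (8 + 7))**2 = (420 + (8 + 7))**2 = (420 + 15)**2 = 435**2 = 189225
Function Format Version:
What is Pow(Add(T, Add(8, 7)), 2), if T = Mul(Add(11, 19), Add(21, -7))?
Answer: 189225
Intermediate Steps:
T = 420 (T = Mul(30, 14) = 420)
Pow(Add(T, Add(8, 7)), 2) = Pow(Add(420, Add(8, 7)), 2) = Pow(Add(420, 15), 2) = Pow(435, 2) = 189225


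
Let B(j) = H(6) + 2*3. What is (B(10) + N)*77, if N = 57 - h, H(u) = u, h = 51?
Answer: 1386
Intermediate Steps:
N = 6 (N = 57 - 1*51 = 57 - 51 = 6)
B(j) = 12 (B(j) = 6 + 2*3 = 6 + 6 = 12)
(B(10) + N)*77 = (12 + 6)*77 = 18*77 = 1386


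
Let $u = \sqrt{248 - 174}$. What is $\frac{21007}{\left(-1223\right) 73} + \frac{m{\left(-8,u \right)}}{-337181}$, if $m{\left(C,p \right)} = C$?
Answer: $- \frac{7082447035}{30103182499} \approx -0.23527$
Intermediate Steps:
$u = \sqrt{74} \approx 8.6023$
$\frac{21007}{\left(-1223\right) 73} + \frac{m{\left(-8,u \right)}}{-337181} = \frac{21007}{\left(-1223\right) 73} - \frac{8}{-337181} = \frac{21007}{-89279} - - \frac{8}{337181} = 21007 \left(- \frac{1}{89279}\right) + \frac{8}{337181} = - \frac{21007}{89279} + \frac{8}{337181} = - \frac{7082447035}{30103182499}$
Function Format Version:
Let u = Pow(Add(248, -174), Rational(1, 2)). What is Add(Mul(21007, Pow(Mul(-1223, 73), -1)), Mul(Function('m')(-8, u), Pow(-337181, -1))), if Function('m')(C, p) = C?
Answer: Rational(-7082447035, 30103182499) ≈ -0.23527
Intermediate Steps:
u = Pow(74, Rational(1, 2)) ≈ 8.6023
Add(Mul(21007, Pow(Mul(-1223, 73), -1)), Mul(Function('m')(-8, u), Pow(-337181, -1))) = Add(Mul(21007, Pow(Mul(-1223, 73), -1)), Mul(-8, Pow(-337181, -1))) = Add(Mul(21007, Pow(-89279, -1)), Mul(-8, Rational(-1, 337181))) = Add(Mul(21007, Rational(-1, 89279)), Rational(8, 337181)) = Add(Rational(-21007, 89279), Rational(8, 337181)) = Rational(-7082447035, 30103182499)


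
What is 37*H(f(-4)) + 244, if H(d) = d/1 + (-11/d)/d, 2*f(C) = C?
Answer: 273/4 ≈ 68.250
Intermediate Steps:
f(C) = C/2
H(d) = d - 11/d² (H(d) = d*1 - 11/d² = d - 11/d²)
37*H(f(-4)) + 244 = 37*((½)*(-4) - 11/((½)*(-4))²) + 244 = 37*(-2 - 11/(-2)²) + 244 = 37*(-2 - 11*¼) + 244 = 37*(-2 - 11/4) + 244 = 37*(-19/4) + 244 = -703/4 + 244 = 273/4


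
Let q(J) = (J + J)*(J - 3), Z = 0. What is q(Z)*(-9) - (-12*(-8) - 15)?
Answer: -81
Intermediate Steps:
q(J) = 2*J*(-3 + J) (q(J) = (2*J)*(-3 + J) = 2*J*(-3 + J))
q(Z)*(-9) - (-12*(-8) - 15) = (2*0*(-3 + 0))*(-9) - (-12*(-8) - 15) = (2*0*(-3))*(-9) - (96 - 15) = 0*(-9) - 1*81 = 0 - 81 = -81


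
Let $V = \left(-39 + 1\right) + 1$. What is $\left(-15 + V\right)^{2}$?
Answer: $2704$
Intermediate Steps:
$V = -37$ ($V = -38 + 1 = -37$)
$\left(-15 + V\right)^{2} = \left(-15 - 37\right)^{2} = \left(-52\right)^{2} = 2704$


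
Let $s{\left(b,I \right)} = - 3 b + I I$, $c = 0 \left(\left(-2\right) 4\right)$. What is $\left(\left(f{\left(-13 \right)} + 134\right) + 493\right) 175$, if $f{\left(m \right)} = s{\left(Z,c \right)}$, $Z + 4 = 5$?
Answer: $109200$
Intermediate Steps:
$Z = 1$ ($Z = -4 + 5 = 1$)
$c = 0$ ($c = 0 \left(-8\right) = 0$)
$s{\left(b,I \right)} = I^{2} - 3 b$ ($s{\left(b,I \right)} = - 3 b + I^{2} = I^{2} - 3 b$)
$f{\left(m \right)} = -3$ ($f{\left(m \right)} = 0^{2} - 3 = 0 - 3 = -3$)
$\left(\left(f{\left(-13 \right)} + 134\right) + 493\right) 175 = \left(\left(-3 + 134\right) + 493\right) 175 = \left(131 + 493\right) 175 = 624 \cdot 175 = 109200$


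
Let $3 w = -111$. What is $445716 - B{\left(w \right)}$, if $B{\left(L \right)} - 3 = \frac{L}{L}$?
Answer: $445712$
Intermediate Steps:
$w = -37$ ($w = \frac{1}{3} \left(-111\right) = -37$)
$B{\left(L \right)} = 4$ ($B{\left(L \right)} = 3 + \frac{L}{L} = 3 + 1 = 4$)
$445716 - B{\left(w \right)} = 445716 - 4 = 445712$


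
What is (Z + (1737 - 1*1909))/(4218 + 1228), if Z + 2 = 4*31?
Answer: -25/2723 ≈ -0.0091811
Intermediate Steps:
Z = 122 (Z = -2 + 4*31 = -2 + 124 = 122)
(Z + (1737 - 1*1909))/(4218 + 1228) = (122 + (1737 - 1*1909))/(4218 + 1228) = (122 + (1737 - 1909))/5446 = (122 - 172)*(1/5446) = -50*1/5446 = -25/2723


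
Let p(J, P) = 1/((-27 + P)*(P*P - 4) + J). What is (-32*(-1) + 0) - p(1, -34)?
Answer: 2248673/70271 ≈ 32.000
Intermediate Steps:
p(J, P) = 1/(J + (-27 + P)*(-4 + P²)) (p(J, P) = 1/((-27 + P)*(P² - 4) + J) = 1/((-27 + P)*(-4 + P²) + J) = 1/(J + (-27 + P)*(-4 + P²)))
(-32*(-1) + 0) - p(1, -34) = (-32*(-1) + 0) - 1/(108 + 1 + (-34)³ - 27*(-34)² - 4*(-34)) = (32 + 0) - 1/(108 + 1 - 39304 - 27*1156 + 136) = 32 - 1/(108 + 1 - 39304 - 31212 + 136) = 32 - 1/(-70271) = 32 - 1*(-1/70271) = 32 + 1/70271 = 2248673/70271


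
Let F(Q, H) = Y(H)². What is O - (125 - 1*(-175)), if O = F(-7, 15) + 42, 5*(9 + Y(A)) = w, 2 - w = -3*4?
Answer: -5489/25 ≈ -219.56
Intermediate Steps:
w = 14 (w = 2 - (-3)*4 = 2 - 1*(-12) = 2 + 12 = 14)
Y(A) = -31/5 (Y(A) = -9 + (⅕)*14 = -9 + 14/5 = -31/5)
F(Q, H) = 961/25 (F(Q, H) = (-31/5)² = 961/25)
O = 2011/25 (O = 961/25 + 42 = 2011/25 ≈ 80.440)
O - (125 - 1*(-175)) = 2011/25 - (125 - 1*(-175)) = 2011/25 - (125 + 175) = 2011/25 - 1*300 = 2011/25 - 300 = -5489/25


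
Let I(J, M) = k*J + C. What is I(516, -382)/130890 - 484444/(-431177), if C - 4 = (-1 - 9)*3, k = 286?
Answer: 12702904151/5643675753 ≈ 2.2508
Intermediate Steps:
C = -26 (C = 4 + (-1 - 9)*3 = 4 - 10*3 = 4 - 30 = -26)
I(J, M) = -26 + 286*J (I(J, M) = 286*J - 26 = -26 + 286*J)
I(516, -382)/130890 - 484444/(-431177) = (-26 + 286*516)/130890 - 484444/(-431177) = (-26 + 147576)*(1/130890) - 484444*(-1/431177) = 147550*(1/130890) + 484444/431177 = 14755/13089 + 484444/431177 = 12702904151/5643675753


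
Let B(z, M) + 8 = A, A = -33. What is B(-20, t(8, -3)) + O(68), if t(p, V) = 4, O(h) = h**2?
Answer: 4583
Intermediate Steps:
B(z, M) = -41 (B(z, M) = -8 - 33 = -41)
B(-20, t(8, -3)) + O(68) = -41 + 68**2 = -41 + 4624 = 4583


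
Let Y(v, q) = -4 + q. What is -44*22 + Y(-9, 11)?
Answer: -961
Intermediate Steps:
-44*22 + Y(-9, 11) = -44*22 + (-4 + 11) = -968 + 7 = -961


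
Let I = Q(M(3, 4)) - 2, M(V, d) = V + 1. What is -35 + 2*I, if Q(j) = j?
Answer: -31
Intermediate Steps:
M(V, d) = 1 + V
I = 2 (I = (1 + 3) - 2 = 4 - 2 = 2)
-35 + 2*I = -35 + 2*2 = -35 + 4 = -31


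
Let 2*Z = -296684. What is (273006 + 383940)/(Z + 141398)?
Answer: -328473/3472 ≈ -94.606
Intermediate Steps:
Z = -148342 (Z = (1/2)*(-296684) = -148342)
(273006 + 383940)/(Z + 141398) = (273006 + 383940)/(-148342 + 141398) = 656946/(-6944) = 656946*(-1/6944) = -328473/3472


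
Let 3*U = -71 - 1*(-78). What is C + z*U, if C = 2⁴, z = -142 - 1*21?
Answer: -1093/3 ≈ -364.33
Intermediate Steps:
z = -163 (z = -142 - 21 = -163)
U = 7/3 (U = (-71 - 1*(-78))/3 = (-71 + 78)/3 = (⅓)*7 = 7/3 ≈ 2.3333)
C = 16
C + z*U = 16 - 163*7/3 = 16 - 1141/3 = -1093/3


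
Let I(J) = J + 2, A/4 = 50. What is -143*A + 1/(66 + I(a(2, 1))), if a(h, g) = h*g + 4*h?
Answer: -2230799/78 ≈ -28600.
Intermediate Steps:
a(h, g) = 4*h + g*h (a(h, g) = g*h + 4*h = 4*h + g*h)
A = 200 (A = 4*50 = 200)
I(J) = 2 + J
-143*A + 1/(66 + I(a(2, 1))) = -143*200 + 1/(66 + (2 + 2*(4 + 1))) = -28600 + 1/(66 + (2 + 2*5)) = -28600 + 1/(66 + (2 + 10)) = -28600 + 1/(66 + 12) = -28600 + 1/78 = -2230799/78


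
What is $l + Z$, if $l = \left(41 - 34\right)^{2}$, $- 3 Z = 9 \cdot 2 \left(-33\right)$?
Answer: $247$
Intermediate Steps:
$Z = 198$ ($Z = - \frac{9 \cdot 2 \left(-33\right)}{3} = - \frac{18 \left(-33\right)}{3} = \left(- \frac{1}{3}\right) \left(-594\right) = 198$)
$l = 49$ ($l = 7^{2} = 49$)
$l + Z = 49 + 198 = 247$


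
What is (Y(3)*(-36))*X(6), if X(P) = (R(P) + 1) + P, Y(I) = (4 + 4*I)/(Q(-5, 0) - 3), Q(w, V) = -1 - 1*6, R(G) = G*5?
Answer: 10656/5 ≈ 2131.2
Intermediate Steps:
R(G) = 5*G
Q(w, V) = -7 (Q(w, V) = -1 - 6 = -7)
Y(I) = -⅖ - 2*I/5 (Y(I) = (4 + 4*I)/(-7 - 3) = (4 + 4*I)/(-10) = (4 + 4*I)*(-⅒) = -⅖ - 2*I/5)
X(P) = 1 + 6*P (X(P) = (5*P + 1) + P = (1 + 5*P) + P = 1 + 6*P)
(Y(3)*(-36))*X(6) = ((-⅖ - ⅖*3)*(-36))*(1 + 6*6) = ((-⅖ - 6/5)*(-36))*(1 + 36) = -8/5*(-36)*37 = (288/5)*37 = 10656/5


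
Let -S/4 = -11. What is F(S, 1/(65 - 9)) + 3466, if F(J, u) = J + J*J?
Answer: 5446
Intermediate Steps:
S = 44 (S = -4*(-11) = 44)
F(J, u) = J + J²
F(S, 1/(65 - 9)) + 3466 = 44*(1 + 44) + 3466 = 44*45 + 3466 = 1980 + 3466 = 5446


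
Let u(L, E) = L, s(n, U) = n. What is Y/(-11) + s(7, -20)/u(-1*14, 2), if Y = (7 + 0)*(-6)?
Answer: 73/22 ≈ 3.3182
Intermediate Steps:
Y = -42 (Y = 7*(-6) = -42)
Y/(-11) + s(7, -20)/u(-1*14, 2) = -42/(-11) + 7/((-1*14)) = -42*(-1/11) + 7/(-14) = 42/11 + 7*(-1/14) = 42/11 - ½ = 73/22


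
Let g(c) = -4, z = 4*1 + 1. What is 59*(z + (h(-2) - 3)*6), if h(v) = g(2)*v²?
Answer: -6431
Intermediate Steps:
z = 5 (z = 4 + 1 = 5)
h(v) = -4*v²
59*(z + (h(-2) - 3)*6) = 59*(5 + (-4*(-2)² - 3)*6) = 59*(5 + (-4*4 - 3)*6) = 59*(5 + (-16 - 3)*6) = 59*(5 - 19*6) = 59*(5 - 114) = 59*(-109) = -6431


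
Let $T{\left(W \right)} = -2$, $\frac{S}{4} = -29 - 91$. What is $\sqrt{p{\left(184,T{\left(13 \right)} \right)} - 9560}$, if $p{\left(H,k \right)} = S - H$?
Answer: $12 i \sqrt{71} \approx 101.11 i$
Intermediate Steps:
$S = -480$ ($S = 4 \left(-29 - 91\right) = 4 \left(-120\right) = -480$)
$p{\left(H,k \right)} = -480 - H$
$\sqrt{p{\left(184,T{\left(13 \right)} \right)} - 9560} = \sqrt{\left(-480 - 184\right) - 9560} = \sqrt{-664 - 9560} = \sqrt{-10224} = 12 i \sqrt{71}$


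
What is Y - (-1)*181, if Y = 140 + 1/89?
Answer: 28570/89 ≈ 321.01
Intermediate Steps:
Y = 12461/89 (Y = 140 + 1/89 = 12461/89 ≈ 140.01)
Y - (-1)*181 = 12461/89 - (-1)*181 = 12461/89 - 1*(-181) = 12461/89 + 181 = 28570/89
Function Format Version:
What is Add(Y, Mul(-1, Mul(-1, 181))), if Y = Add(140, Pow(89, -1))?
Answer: Rational(28570, 89) ≈ 321.01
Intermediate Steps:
Y = Rational(12461, 89) (Y = Add(140, Rational(1, 89)) = Rational(12461, 89) ≈ 140.01)
Add(Y, Mul(-1, Mul(-1, 181))) = Add(Rational(12461, 89), Mul(-1, Mul(-1, 181))) = Add(Rational(12461, 89), Mul(-1, -181)) = Add(Rational(12461, 89), 181) = Rational(28570, 89)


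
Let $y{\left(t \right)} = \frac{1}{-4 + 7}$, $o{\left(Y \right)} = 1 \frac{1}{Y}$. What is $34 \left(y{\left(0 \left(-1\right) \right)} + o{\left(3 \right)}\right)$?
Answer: $\frac{68}{3} \approx 22.667$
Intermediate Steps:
$o{\left(Y \right)} = \frac{1}{Y}$
$y{\left(t \right)} = \frac{1}{3}$
$34 \left(y{\left(0 \left(-1\right) \right)} + o{\left(3 \right)}\right) = 34 \left(\frac{1}{3} + \frac{1}{3}\right) = 34 \cdot \frac{2}{3} = \frac{68}{3}$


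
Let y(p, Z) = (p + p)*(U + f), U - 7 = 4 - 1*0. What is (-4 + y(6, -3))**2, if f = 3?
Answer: 26896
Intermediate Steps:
U = 11 (U = 7 + (4 - 1*0) = 7 + (4 + 0) = 7 + 4 = 11)
y(p, Z) = 28*p (y(p, Z) = (p + p)*(11 + 3) = (2*p)*14 = 28*p)
(-4 + y(6, -3))**2 = (-4 + 28*6)**2 = (-4 + 168)**2 = 164**2 = 26896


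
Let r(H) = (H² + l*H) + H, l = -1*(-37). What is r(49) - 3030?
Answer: 1233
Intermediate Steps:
l = 37
r(H) = H² + 38*H (r(H) = (H² + 37*H) + H = H² + 38*H)
r(49) - 3030 = 49*(38 + 49) - 3030 = 49*87 - 3030 = 4263 - 3030 = 1233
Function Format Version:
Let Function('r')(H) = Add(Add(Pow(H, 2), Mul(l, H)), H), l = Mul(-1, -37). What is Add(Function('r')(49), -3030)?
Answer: 1233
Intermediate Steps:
l = 37
Function('r')(H) = Add(Pow(H, 2), Mul(38, H)) (Function('r')(H) = Add(Add(Pow(H, 2), Mul(37, H)), H) = Add(Pow(H, 2), Mul(38, H)))
Add(Function('r')(49), -3030) = Add(Mul(49, Add(38, 49)), -3030) = Add(Mul(49, 87), -3030) = Add(4263, -3030) = 1233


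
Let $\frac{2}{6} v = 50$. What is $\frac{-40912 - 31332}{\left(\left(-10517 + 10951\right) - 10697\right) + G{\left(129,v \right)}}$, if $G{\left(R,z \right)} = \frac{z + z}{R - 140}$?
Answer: $\frac{794684}{113193} \approx 7.0206$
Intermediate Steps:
$v = 150$ ($v = 3 \cdot 50 = 150$)
$G{\left(R,z \right)} = \frac{2 z}{-140 + R}$
$\frac{-40912 - 31332}{\left(\left(-10517 + 10951\right) - 10697\right) + G{\left(129,v \right)}} = \frac{-40912 - 31332}{\left(\left(-10517 + 10951\right) - 10697\right) + 2 \cdot 150 \frac{1}{-140 + 129}} = - \frac{72244}{\left(434 - 10697\right) + 2 \cdot 150 \frac{1}{-11}} = - \frac{72244}{-10263 + 2 \cdot 150 \left(- \frac{1}{11}\right)} = - \frac{72244}{-10263 - \frac{300}{11}} = - \frac{72244}{- \frac{113193}{11}} = \left(-72244\right) \left(- \frac{11}{113193}\right) = \frac{794684}{113193}$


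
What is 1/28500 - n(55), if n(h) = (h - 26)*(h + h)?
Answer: -90914999/28500 ≈ -3190.0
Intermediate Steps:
n(h) = 2*h*(-26 + h) (n(h) = (-26 + h)*(2*h) = 2*h*(-26 + h))
1/28500 - n(55) = 1/28500 - 2*55*(-26 + 55) = 1/28500 - 2*55*29 = 1/28500 - 1*3190 = 1/28500 - 3190 = -90914999/28500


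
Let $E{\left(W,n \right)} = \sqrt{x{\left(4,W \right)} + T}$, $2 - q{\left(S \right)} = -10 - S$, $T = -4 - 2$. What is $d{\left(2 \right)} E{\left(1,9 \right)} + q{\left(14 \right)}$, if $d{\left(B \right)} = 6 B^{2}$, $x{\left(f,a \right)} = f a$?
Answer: $26 + 24 i \sqrt{2} \approx 26.0 + 33.941 i$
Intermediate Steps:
$x{\left(f,a \right)} = a f$
$T = -6$ ($T = -4 - 2 = -6$)
$q{\left(S \right)} = 12 + S$ ($q{\left(S \right)} = 2 - \left(-10 - S\right) = 2 + \left(10 + S\right) = 12 + S$)
$E{\left(W,n \right)} = \sqrt{-6 + 4 W}$ ($E{\left(W,n \right)} = \sqrt{W 4 - 6} = \sqrt{4 W - 6} = \sqrt{-6 + 4 W}$)
$d{\left(2 \right)} E{\left(1,9 \right)} + q{\left(14 \right)} = 6 \cdot 2^{2} \sqrt{-6 + 4 \cdot 1} + \left(12 + 14\right) = 6 \cdot 4 \sqrt{-6 + 4} + 26 = 24 \sqrt{-2} + 26 = 24 i \sqrt{2} + 26 = 26 + 24 i \sqrt{2}$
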